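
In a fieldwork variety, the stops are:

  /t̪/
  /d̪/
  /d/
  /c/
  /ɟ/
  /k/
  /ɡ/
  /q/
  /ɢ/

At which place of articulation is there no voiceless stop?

dental: voiceless /t̪/, voiced /d̪/.
alveolar: voiceless —, voiced /d/.
palatal: voiceless /c/, voiced /ɟ/.
velar: voiceless /k/, voiced /ɡ/.
uvular: voiceless /q/, voiced /ɢ/.
Every place of articulation has a voiceless member except alveolar, where /t/ would be expected.

alveolar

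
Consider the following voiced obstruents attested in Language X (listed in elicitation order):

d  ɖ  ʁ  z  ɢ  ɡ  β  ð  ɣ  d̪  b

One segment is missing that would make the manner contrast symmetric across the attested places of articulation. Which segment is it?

/ʐ/

Stop: /b/ (bilabial), /d̪/ (dental), /d/ (alveolar), /ɖ/ (retroflex), /ɡ/ (velar), /ɢ/ (uvular).
Fricative: /β/ (bilabial), /ð/ (dental), /z/ (alveolar), /ɣ/ (velar), /ʁ/ (uvular).
The retroflex row has no fricative member, so the gap is the retroflex fricative /ʐ/.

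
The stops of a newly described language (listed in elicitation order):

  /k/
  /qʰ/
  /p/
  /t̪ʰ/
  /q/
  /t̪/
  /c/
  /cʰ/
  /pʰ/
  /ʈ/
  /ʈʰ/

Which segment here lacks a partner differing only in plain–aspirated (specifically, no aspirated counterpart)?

/k/

Bilabial: /p/ ~ /pʰ/
Dental: /t̪/ ~ /t̪ʰ/
Retroflex: /ʈ/ ~ /ʈʰ/
Palatal: /c/ ~ /cʰ/
Uvular: /q/ ~ /qʰ/
Velar: only /k/ (plain); no aspirated partner.
So /k/ is the unpaired segment.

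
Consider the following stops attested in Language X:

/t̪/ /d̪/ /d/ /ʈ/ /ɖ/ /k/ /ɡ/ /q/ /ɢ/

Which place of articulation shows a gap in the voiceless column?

alveolar

dental: voiceless /t̪/, voiced /d̪/.
alveolar: voiceless —, voiced /d/.
retroflex: voiceless /ʈ/, voiced /ɖ/.
velar: voiceless /k/, voiced /ɡ/.
uvular: voiceless /q/, voiced /ɢ/.
Every place of articulation has a voiceless member except alveolar, where /t/ would be expected.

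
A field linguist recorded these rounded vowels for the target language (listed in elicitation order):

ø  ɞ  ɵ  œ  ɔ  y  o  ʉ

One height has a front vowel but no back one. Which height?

high: front /y/, central /ʉ/, back —.
high-mid: front /ø/, central /ɵ/, back /o/.
low-mid: front /œ/, central /ɞ/, back /ɔ/.
Every height has a back member except high, where /u/ would be expected.

high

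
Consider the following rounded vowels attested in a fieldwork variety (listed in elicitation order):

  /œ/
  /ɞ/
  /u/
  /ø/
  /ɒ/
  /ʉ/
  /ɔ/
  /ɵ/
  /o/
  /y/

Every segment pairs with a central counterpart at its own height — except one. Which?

High: /y/ ~ /ʉ/ ~ /u/
High-mid: /ø/ ~ /ɵ/ ~ /o/
Low-mid: /œ/ ~ /ɞ/ ~ /ɔ/
Low: only /ɒ/ (back); no central partner.
So /ɒ/ is the unpaired segment.

/ɒ/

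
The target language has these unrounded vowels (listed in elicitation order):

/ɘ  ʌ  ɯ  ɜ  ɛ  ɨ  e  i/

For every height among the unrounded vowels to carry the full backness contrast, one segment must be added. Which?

high: front /i/, central /ɨ/, back /ɯ/.
high-mid: front /e/, central /ɘ/, back —.
low-mid: front /ɛ/, central /ɜ/, back /ʌ/.
The high-mid row has no back member, so the gap is the high-mid back unrounded vowel /ɤ/.

/ɤ/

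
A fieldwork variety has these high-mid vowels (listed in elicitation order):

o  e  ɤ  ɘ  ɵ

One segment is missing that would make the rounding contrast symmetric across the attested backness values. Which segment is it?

/ø/

Unrounded: /e/ (front), /ɘ/ (central), /ɤ/ (back).
Rounded: /ɵ/ (central), /o/ (back).
The front row has no rounded member, so the gap is the front rounded vowel /ø/.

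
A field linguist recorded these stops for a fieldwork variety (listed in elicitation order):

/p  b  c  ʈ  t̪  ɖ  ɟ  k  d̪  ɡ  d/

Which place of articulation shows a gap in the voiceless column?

alveolar

bilabial: voiceless /p/, voiced /b/.
dental: voiceless /t̪/, voiced /d̪/.
alveolar: voiceless —, voiced /d/.
retroflex: voiceless /ʈ/, voiced /ɖ/.
palatal: voiceless /c/, voiced /ɟ/.
velar: voiceless /k/, voiced /ɡ/.
Every place of articulation has a voiceless member except alveolar, where /t/ would be expected.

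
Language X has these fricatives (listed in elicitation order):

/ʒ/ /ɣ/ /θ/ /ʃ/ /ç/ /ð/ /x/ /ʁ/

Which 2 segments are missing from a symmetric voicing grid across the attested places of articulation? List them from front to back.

/ʝ/, /χ/

dental: voiceless /θ/, voiced /ð/.
postalveolar: voiceless /ʃ/, voiced /ʒ/.
palatal: voiceless /ç/, voiced —.
velar: voiceless /x/, voiced /ɣ/.
uvular: voiceless —, voiced /ʁ/.
Gaps, from front to back: palatal lacks voiced (/ʝ/); uvular lacks voiceless (/χ/).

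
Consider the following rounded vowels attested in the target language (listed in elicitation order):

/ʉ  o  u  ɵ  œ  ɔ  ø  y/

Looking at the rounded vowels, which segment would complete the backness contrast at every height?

high: front /y/, central /ʉ/, back /u/.
high-mid: front /ø/, central /ɵ/, back /o/.
low-mid: front /œ/, central —, back /ɔ/.
The low-mid row has no central member, so the gap is the low-mid central rounded vowel /ɞ/.

/ɞ/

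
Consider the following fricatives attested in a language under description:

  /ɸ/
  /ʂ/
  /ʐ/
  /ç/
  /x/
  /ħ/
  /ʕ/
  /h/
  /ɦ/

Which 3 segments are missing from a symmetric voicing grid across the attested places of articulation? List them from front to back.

place of articulation  voiceless  voiced  
bilabial          ɸ         —       
retroflex         ʂ         ʐ       
palatal           ç         —       
velar             x         —       
pharyngeal        ħ         ʕ       
glottal           h         ɦ       
Gaps, from front to back: bilabial lacks voiced (/β/); palatal lacks voiced (/ʝ/); velar lacks voiced (/ɣ/).

/β/, /ʝ/, /ɣ/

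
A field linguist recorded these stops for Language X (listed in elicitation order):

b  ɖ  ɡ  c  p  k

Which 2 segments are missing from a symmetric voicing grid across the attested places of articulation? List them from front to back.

/ʈ/, /ɟ/

bilabial: voiceless /p/, voiced /b/.
retroflex: voiceless —, voiced /ɖ/.
palatal: voiceless /c/, voiced —.
velar: voiceless /k/, voiced /ɡ/.
Gaps, from front to back: retroflex lacks voiceless (/ʈ/); palatal lacks voiced (/ɟ/).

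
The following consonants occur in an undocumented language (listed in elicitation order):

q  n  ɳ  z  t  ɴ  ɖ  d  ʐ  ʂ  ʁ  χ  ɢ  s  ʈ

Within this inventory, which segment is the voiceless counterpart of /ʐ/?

/ʐ/ is a voiced retroflex fricative.
The voiceless counterpart is a voiceless retroflex fricative — in this inventory, /ʂ/.

/ʂ/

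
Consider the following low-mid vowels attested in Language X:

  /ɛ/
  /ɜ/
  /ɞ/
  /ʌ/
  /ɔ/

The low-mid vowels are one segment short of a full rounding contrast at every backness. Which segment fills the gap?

front: unrounded /ɛ/, rounded —.
central: unrounded /ɜ/, rounded /ɞ/.
back: unrounded /ʌ/, rounded /ɔ/.
The front row has no rounded member, so the gap is the front rounded vowel /œ/.

/œ/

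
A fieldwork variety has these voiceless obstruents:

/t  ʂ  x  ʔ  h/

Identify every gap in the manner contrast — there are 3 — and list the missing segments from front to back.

Stop: /t/ (alveolar), /ʔ/ (glottal).
Fricative: /ʂ/ (retroflex), /x/ (velar), /h/ (glottal).
Gaps, from front to back: alveolar lacks fricative (/s/); retroflex lacks stop (/ʈ/); velar lacks stop (/k/).

/s/, /ʈ/, /k/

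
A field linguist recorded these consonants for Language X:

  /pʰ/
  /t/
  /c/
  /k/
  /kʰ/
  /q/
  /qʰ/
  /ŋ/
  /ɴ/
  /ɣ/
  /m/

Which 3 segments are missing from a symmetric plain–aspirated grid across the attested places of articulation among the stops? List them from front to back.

bilabial: plain —, aspirated /pʰ/.
alveolar: plain /t/, aspirated —.
palatal: plain /c/, aspirated —.
velar: plain /k/, aspirated /kʰ/.
uvular: plain /q/, aspirated /qʰ/.
Gaps, from front to back: bilabial lacks plain (/p/); alveolar lacks aspirated (/tʰ/); palatal lacks aspirated (/cʰ/).

/p/, /tʰ/, /cʰ/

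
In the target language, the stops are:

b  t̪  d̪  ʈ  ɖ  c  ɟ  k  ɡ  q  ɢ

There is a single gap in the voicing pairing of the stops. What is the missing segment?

/p/

place of articulation  voiceless  voiced  
bilabial          —         b       
dental            t̪        d̪      
retroflex         ʈ         ɖ       
palatal           c         ɟ       
velar             k         ɡ       
uvular            q         ɢ       
The bilabial row has no voiceless member, so the gap is the voiceless bilabial stop /p/.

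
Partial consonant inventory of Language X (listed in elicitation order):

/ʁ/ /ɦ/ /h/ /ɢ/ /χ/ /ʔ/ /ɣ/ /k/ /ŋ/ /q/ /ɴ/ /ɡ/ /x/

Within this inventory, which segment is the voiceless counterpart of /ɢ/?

/ɢ/ is a voiced uvular stop.
The voiceless counterpart is a voiceless uvular stop — in this inventory, /q/.

/q/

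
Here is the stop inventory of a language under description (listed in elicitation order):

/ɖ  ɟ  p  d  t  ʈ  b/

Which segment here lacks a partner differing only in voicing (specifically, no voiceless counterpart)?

Bilabial: /p/ ~ /b/
Alveolar: /t/ ~ /d/
Retroflex: /ʈ/ ~ /ɖ/
Palatal: only /ɟ/ (voiced); no voiceless partner.
So /ɟ/ is the unpaired segment.

/ɟ/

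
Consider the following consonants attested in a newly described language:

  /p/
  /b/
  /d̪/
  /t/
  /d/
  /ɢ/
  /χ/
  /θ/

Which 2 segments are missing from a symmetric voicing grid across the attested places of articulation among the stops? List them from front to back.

Voiceless: /p/ (bilabial), /t/ (alveolar).
Voiced: /b/ (bilabial), /d̪/ (dental), /d/ (alveolar), /ɢ/ (uvular).
Gaps, from front to back: dental lacks voiceless (/t̪/); uvular lacks voiceless (/q/).

/t̪/, /q/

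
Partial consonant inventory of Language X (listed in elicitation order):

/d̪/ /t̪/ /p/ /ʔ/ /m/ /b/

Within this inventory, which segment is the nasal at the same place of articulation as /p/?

/p/ is a voiceless bilabial stop.
The nasal at the same place is a bilabial nasal — in this inventory, /m/.

/m/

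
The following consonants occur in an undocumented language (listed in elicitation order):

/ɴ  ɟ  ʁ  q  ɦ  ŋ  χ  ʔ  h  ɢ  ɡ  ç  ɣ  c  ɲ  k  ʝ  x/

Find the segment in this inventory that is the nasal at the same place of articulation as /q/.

/ɴ/

/q/ is a voiceless uvular stop.
The nasal at the same place is an uvular nasal — in this inventory, /ɴ/.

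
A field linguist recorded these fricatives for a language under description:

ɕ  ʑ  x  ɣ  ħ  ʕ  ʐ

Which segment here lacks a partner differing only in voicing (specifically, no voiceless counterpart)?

/ʐ/

Alveolo-palatal: /ɕ/ ~ /ʑ/
Velar: /x/ ~ /ɣ/
Pharyngeal: /ħ/ ~ /ʕ/
Retroflex: only /ʐ/ (voiced); no voiceless partner.
So /ʐ/ is the unpaired segment.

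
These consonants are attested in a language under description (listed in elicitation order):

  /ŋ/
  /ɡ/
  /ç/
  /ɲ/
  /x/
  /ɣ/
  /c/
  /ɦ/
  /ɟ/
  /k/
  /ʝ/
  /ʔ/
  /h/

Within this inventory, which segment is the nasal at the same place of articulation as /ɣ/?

/ŋ/

/ɣ/ is a voiced velar fricative.
The nasal at the same place is a velar nasal — in this inventory, /ŋ/.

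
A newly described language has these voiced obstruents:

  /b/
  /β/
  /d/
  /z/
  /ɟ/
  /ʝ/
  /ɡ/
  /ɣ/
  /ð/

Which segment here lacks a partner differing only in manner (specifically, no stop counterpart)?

Bilabial: /b/ ~ /β/
Alveolar: /d/ ~ /z/
Palatal: /ɟ/ ~ /ʝ/
Velar: /ɡ/ ~ /ɣ/
Dental: only /ð/ (fricative); no stop partner.
So /ð/ is the unpaired segment.

/ð/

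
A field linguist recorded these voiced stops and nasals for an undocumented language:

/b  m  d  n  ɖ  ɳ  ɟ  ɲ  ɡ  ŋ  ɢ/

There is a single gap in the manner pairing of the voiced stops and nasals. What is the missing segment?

/ɴ/

place of articulation  oral stop  nasal   
bilabial          b         m       
alveolar          d         n       
retroflex         ɖ         ɳ       
palatal           ɟ         ɲ       
velar             ɡ         ŋ       
uvular            ɢ         —       
The uvular row has no nasal member, so the gap is the uvular nasal /ɴ/.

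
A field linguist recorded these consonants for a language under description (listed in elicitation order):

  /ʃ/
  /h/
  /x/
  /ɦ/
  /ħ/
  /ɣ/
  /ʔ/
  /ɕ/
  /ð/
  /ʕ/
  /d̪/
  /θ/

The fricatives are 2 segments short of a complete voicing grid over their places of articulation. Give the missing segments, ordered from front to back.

/ʒ/, /ʑ/

place of articulation  voiceless  voiced  
dental            θ         ð       
postalveolar      ʃ         —       
alveolo-palatal   ɕ         —       
velar             x         ɣ       
pharyngeal        ħ         ʕ       
glottal           h         ɦ       
Gaps, from front to back: postalveolar lacks voiced (/ʒ/); alveolo-palatal lacks voiced (/ʑ/).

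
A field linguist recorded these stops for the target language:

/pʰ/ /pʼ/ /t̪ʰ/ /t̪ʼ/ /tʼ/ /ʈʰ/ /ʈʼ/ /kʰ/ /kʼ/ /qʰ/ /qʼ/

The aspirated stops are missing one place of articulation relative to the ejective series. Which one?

bilabial: aspirated /pʰ/, ejective /pʼ/.
dental: aspirated /t̪ʰ/, ejective /t̪ʼ/.
alveolar: aspirated —, ejective /tʼ/.
retroflex: aspirated /ʈʰ/, ejective /ʈʼ/.
velar: aspirated /kʰ/, ejective /kʼ/.
uvular: aspirated /qʰ/, ejective /qʼ/.
Every place of articulation has an aspirated member except alveolar, where /tʰ/ would be expected.

alveolar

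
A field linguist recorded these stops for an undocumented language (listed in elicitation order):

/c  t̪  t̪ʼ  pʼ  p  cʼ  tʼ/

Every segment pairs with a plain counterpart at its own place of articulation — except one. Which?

/tʼ/

Bilabial: /p/ ~ /pʼ/
Dental: /t̪/ ~ /t̪ʼ/
Palatal: /c/ ~ /cʼ/
Alveolar: only /tʼ/ (ejective); no plain partner.
So /tʼ/ is the unpaired segment.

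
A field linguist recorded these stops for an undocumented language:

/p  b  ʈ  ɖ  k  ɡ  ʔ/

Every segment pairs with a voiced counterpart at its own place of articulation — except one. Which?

Bilabial: /p/ ~ /b/
Retroflex: /ʈ/ ~ /ɖ/
Velar: /k/ ~ /ɡ/
Glottal: only /ʔ/ (voiceless); no voiced partner.
So /ʔ/ is the unpaired segment.

/ʔ/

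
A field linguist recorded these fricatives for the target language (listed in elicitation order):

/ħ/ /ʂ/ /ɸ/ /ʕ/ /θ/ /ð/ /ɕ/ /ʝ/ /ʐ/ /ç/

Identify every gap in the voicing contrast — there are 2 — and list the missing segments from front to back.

/β/, /ʑ/

Voiceless: /ɸ/ (bilabial), /θ/ (dental), /ʂ/ (retroflex), /ɕ/ (alveolo-palatal), /ç/ (palatal), /ħ/ (pharyngeal).
Voiced: /ð/ (dental), /ʐ/ (retroflex), /ʝ/ (palatal), /ʕ/ (pharyngeal).
Gaps, from front to back: bilabial lacks voiced (/β/); alveolo-palatal lacks voiced (/ʑ/).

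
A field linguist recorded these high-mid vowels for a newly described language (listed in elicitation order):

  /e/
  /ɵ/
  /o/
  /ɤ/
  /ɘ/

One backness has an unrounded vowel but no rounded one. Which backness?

front

front: unrounded /e/, rounded —.
central: unrounded /ɘ/, rounded /ɵ/.
back: unrounded /ɤ/, rounded /o/.
Every backness has a rounded member except front, where /ø/ would be expected.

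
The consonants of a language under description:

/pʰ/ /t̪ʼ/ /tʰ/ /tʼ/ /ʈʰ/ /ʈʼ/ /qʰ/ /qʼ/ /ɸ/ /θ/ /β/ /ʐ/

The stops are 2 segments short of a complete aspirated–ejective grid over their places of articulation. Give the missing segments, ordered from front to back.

bilabial: aspirated /pʰ/, ejective —.
dental: aspirated —, ejective /t̪ʼ/.
alveolar: aspirated /tʰ/, ejective /tʼ/.
retroflex: aspirated /ʈʰ/, ejective /ʈʼ/.
uvular: aspirated /qʰ/, ejective /qʼ/.
Gaps, from front to back: bilabial lacks ejective (/pʼ/); dental lacks aspirated (/t̪ʰ/).

/pʼ/, /t̪ʰ/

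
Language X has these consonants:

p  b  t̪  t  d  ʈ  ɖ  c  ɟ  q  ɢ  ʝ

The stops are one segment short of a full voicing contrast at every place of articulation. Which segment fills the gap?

Voiceless: /p/ (bilabial), /t̪/ (dental), /t/ (alveolar), /ʈ/ (retroflex), /c/ (palatal), /q/ (uvular).
Voiced: /b/ (bilabial), /d/ (alveolar), /ɖ/ (retroflex), /ɟ/ (palatal), /ɢ/ (uvular).
The dental row has no voiced member, so the gap is the voiced dental stop /d̪/.

/d̪/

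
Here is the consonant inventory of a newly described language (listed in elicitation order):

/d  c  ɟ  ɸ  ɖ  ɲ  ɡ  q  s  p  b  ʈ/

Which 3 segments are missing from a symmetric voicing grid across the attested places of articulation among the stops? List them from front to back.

Voiceless: /p/ (bilabial), /ʈ/ (retroflex), /c/ (palatal), /q/ (uvular).
Voiced: /b/ (bilabial), /d/ (alveolar), /ɖ/ (retroflex), /ɟ/ (palatal), /ɡ/ (velar).
Gaps, from front to back: alveolar lacks voiceless (/t/); velar lacks voiceless (/k/); uvular lacks voiced (/ɢ/).

/t/, /k/, /ɢ/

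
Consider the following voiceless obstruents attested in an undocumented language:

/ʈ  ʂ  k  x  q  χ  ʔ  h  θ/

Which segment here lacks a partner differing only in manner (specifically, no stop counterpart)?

/θ/

Retroflex: /ʈ/ ~ /ʂ/
Velar: /k/ ~ /x/
Uvular: /q/ ~ /χ/
Glottal: /ʔ/ ~ /h/
Dental: only /θ/ (fricative); no stop partner.
So /θ/ is the unpaired segment.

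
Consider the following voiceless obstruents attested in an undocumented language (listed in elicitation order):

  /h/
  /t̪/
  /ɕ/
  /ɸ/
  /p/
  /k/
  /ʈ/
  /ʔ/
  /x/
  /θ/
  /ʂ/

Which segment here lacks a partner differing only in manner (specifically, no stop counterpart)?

Bilabial: /p/ ~ /ɸ/
Dental: /t̪/ ~ /θ/
Retroflex: /ʈ/ ~ /ʂ/
Velar: /k/ ~ /x/
Glottal: /ʔ/ ~ /h/
Alveolo-palatal: only /ɕ/ (fricative); no stop partner.
So /ɕ/ is the unpaired segment.

/ɕ/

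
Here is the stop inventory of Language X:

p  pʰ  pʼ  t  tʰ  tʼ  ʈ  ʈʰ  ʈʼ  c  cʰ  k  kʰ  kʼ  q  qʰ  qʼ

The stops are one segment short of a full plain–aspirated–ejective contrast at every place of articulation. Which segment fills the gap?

/cʼ/

bilabial: plain /p/, aspirated /pʰ/, ejective /pʼ/.
alveolar: plain /t/, aspirated /tʰ/, ejective /tʼ/.
retroflex: plain /ʈ/, aspirated /ʈʰ/, ejective /ʈʼ/.
palatal: plain /c/, aspirated /cʰ/, ejective —.
velar: plain /k/, aspirated /kʰ/, ejective /kʼ/.
uvular: plain /q/, aspirated /qʰ/, ejective /qʼ/.
The palatal row has no ejective member, so the gap is the ejective palatal stop /cʼ/.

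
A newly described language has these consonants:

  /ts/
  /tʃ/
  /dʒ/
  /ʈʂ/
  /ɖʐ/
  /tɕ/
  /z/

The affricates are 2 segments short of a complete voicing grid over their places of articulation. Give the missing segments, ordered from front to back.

/dz/, /dʑ/

place of articulation  voiceless  voiced  
alveolar          ts        —       
postalveolar      tʃ        dʒ      
retroflex         ʈʂ        ɖʐ      
alveolo-palatal   tɕ        —       
Gaps, from front to back: alveolar lacks voiced (/dz/); alveolo-palatal lacks voiced (/dʑ/).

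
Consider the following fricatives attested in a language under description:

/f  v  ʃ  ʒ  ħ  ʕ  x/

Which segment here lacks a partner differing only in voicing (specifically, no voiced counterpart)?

/x/

Labiodental: /f/ ~ /v/
Postalveolar: /ʃ/ ~ /ʒ/
Pharyngeal: /ħ/ ~ /ʕ/
Velar: only /x/ (voiceless); no voiced partner.
So /x/ is the unpaired segment.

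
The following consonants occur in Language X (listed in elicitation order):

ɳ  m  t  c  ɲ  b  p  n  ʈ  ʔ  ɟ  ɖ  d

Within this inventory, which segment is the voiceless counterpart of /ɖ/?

/ʈ/

/ɖ/ is a voiced retroflex stop.
The voiceless counterpart is a voiceless retroflex stop — in this inventory, /ʈ/.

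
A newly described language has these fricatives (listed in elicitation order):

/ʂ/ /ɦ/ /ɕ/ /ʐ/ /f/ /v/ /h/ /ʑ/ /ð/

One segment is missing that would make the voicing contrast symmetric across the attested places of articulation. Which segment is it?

/θ/

place of articulation  voiceless  voiced  
labiodental       f         v       
dental            —         ð       
retroflex         ʂ         ʐ       
alveolo-palatal   ɕ         ʑ       
glottal           h         ɦ       
The dental row has no voiceless member, so the gap is the voiceless dental fricative /θ/.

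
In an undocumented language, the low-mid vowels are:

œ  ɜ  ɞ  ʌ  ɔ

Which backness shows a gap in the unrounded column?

backness          unrounded  rounded 
front             —         œ       
central           ɜ         ɞ       
back              ʌ         ɔ       
Every backness has an unrounded member except front, where /ɛ/ would be expected.

front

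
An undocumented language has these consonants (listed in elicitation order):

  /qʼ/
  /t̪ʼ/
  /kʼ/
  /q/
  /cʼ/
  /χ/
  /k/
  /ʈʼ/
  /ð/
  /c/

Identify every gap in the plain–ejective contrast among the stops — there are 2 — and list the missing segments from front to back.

/t̪/, /ʈ/

Plain: /c/ (palatal), /k/ (velar), /q/ (uvular).
Ejective: /t̪ʼ/ (dental), /ʈʼ/ (retroflex), /cʼ/ (palatal), /kʼ/ (velar), /qʼ/ (uvular).
Gaps, from front to back: dental lacks plain (/t̪/); retroflex lacks plain (/ʈ/).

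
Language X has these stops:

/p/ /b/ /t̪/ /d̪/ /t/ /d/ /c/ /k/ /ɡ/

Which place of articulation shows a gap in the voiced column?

place of articulation  voiceless  voiced  
bilabial          p         b       
dental            t̪        d̪      
alveolar          t         d       
palatal           c         —       
velar             k         ɡ       
Every place of articulation has a voiced member except palatal, where /ɟ/ would be expected.

palatal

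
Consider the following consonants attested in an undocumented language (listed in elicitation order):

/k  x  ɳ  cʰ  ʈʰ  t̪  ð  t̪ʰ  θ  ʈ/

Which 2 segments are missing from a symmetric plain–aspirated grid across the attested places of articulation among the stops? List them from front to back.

place of articulation  plain     aspirated
dental            t̪        t̪ʰ     
retroflex         ʈ         ʈʰ      
palatal           —         cʰ      
velar             k         —       
Gaps, from front to back: palatal lacks plain (/c/); velar lacks aspirated (/kʰ/).

/c/, /kʰ/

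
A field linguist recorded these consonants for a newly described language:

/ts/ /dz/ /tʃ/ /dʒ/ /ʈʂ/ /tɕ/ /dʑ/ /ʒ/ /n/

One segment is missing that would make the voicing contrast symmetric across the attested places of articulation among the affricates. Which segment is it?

/ɖʐ/

Voiceless: /ts/ (alveolar), /tʃ/ (postalveolar), /ʈʂ/ (retroflex), /tɕ/ (alveolo-palatal).
Voiced: /dz/ (alveolar), /dʒ/ (postalveolar), /dʑ/ (alveolo-palatal).
The retroflex row has no voiced member, so the gap is the voiced retroflex affricate /ɖʐ/.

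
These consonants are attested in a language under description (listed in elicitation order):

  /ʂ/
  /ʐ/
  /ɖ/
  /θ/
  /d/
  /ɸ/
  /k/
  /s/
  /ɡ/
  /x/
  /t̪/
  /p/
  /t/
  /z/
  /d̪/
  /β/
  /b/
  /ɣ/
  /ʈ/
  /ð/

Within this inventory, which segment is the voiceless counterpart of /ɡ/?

/ɡ/ is a voiced velar stop.
The voiceless counterpart is a voiceless velar stop — in this inventory, /k/.

/k/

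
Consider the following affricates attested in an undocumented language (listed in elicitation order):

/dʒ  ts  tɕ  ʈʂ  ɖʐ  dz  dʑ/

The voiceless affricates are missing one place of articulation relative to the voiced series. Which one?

postalveolar

place of articulation  voiceless  voiced  
alveolar          ts        dz      
postalveolar      —         dʒ      
retroflex         ʈʂ        ɖʐ      
alveolo-palatal   tɕ        dʑ      
Every place of articulation has a voiceless member except postalveolar, where /tʃ/ would be expected.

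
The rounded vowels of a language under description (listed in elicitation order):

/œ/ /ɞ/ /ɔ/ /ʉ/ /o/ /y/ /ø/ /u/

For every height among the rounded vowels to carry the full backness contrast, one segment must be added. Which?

Front: /y/ (high), /ø/ (high-mid), /œ/ (low-mid).
Central: /ʉ/ (high), /ɞ/ (low-mid).
Back: /u/ (high), /o/ (high-mid), /ɔ/ (low-mid).
The high-mid row has no central member, so the gap is the high-mid central rounded vowel /ɵ/.

/ɵ/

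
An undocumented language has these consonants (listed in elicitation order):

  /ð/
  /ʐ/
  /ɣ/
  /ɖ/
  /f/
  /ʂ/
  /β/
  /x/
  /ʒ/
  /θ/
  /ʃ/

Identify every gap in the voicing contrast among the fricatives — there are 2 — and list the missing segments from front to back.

/ɸ/, /v/

place of articulation  voiceless  voiced  
bilabial          —         β       
labiodental       f         —       
dental            θ         ð       
postalveolar      ʃ         ʒ       
retroflex         ʂ         ʐ       
velar             x         ɣ       
Gaps, from front to back: bilabial lacks voiceless (/ɸ/); labiodental lacks voiced (/v/).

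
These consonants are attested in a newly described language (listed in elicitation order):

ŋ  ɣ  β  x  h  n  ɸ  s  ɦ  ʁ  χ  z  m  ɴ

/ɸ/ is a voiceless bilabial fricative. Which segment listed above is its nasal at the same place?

/m/

The nasal at the same place is a bilabial nasal — in this inventory, /m/.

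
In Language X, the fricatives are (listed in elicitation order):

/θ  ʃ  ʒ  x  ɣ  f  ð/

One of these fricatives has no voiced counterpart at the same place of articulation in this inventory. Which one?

Dental: /θ/ ~ /ð/
Postalveolar: /ʃ/ ~ /ʒ/
Velar: /x/ ~ /ɣ/
Labiodental: only /f/ (voiceless); no voiced partner.
So /f/ is the unpaired segment.

/f/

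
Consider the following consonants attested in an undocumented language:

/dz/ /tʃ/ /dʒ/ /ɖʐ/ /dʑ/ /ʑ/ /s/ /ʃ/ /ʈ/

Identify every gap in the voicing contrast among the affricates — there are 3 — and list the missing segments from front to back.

/ts/, /ʈʂ/, /tɕ/

Voiceless: /tʃ/ (postalveolar).
Voiced: /dz/ (alveolar), /dʒ/ (postalveolar), /ɖʐ/ (retroflex), /dʑ/ (alveolo-palatal).
Gaps, from front to back: alveolar lacks voiceless (/ts/); retroflex lacks voiceless (/ʈʂ/); alveolo-palatal lacks voiceless (/tɕ/).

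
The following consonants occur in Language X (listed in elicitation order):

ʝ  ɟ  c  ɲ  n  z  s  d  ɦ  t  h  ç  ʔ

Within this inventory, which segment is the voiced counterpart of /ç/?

/ʝ/

/ç/ is a voiceless palatal fricative.
The voiced counterpart is a voiced palatal fricative — in this inventory, /ʝ/.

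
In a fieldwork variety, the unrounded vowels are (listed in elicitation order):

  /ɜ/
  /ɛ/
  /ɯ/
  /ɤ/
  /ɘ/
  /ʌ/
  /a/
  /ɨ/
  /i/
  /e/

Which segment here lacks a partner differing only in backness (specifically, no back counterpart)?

High: /i/ ~ /ɨ/ ~ /ɯ/
High-mid: /e/ ~ /ɘ/ ~ /ɤ/
Low-mid: /ɛ/ ~ /ɜ/ ~ /ʌ/
Low: only /a/ (front); no back partner.
So /a/ is the unpaired segment.

/a/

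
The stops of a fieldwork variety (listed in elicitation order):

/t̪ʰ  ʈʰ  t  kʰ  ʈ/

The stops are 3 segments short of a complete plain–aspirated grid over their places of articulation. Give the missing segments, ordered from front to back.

dental: plain —, aspirated /t̪ʰ/.
alveolar: plain /t/, aspirated —.
retroflex: plain /ʈ/, aspirated /ʈʰ/.
velar: plain —, aspirated /kʰ/.
Gaps, from front to back: dental lacks plain (/t̪/); alveolar lacks aspirated (/tʰ/); velar lacks plain (/k/).

/t̪/, /tʰ/, /k/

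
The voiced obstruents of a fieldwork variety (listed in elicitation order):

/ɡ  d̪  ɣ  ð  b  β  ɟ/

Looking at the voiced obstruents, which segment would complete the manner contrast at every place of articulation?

bilabial: stop /b/, fricative /β/.
dental: stop /d̪/, fricative /ð/.
palatal: stop /ɟ/, fricative —.
velar: stop /ɡ/, fricative /ɣ/.
The palatal row has no fricative member, so the gap is the palatal fricative /ʝ/.

/ʝ/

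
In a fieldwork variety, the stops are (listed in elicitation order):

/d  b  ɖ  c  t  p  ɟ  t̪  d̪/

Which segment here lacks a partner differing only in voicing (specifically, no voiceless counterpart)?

/ɖ/

Bilabial: /p/ ~ /b/
Dental: /t̪/ ~ /d̪/
Alveolar: /t/ ~ /d/
Palatal: /c/ ~ /ɟ/
Retroflex: only /ɖ/ (voiced); no voiceless partner.
So /ɖ/ is the unpaired segment.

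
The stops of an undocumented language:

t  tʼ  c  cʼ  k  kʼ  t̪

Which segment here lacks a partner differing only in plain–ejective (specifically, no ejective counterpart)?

Alveolar: /t/ ~ /tʼ/
Palatal: /c/ ~ /cʼ/
Velar: /k/ ~ /kʼ/
Dental: only /t̪/ (plain); no ejective partner.
So /t̪/ is the unpaired segment.

/t̪/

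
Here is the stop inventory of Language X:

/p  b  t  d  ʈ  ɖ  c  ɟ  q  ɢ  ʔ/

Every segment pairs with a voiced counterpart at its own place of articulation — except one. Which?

/ʔ/

Bilabial: /p/ ~ /b/
Alveolar: /t/ ~ /d/
Retroflex: /ʈ/ ~ /ɖ/
Palatal: /c/ ~ /ɟ/
Uvular: /q/ ~ /ɢ/
Glottal: only /ʔ/ (voiceless); no voiced partner.
So /ʔ/ is the unpaired segment.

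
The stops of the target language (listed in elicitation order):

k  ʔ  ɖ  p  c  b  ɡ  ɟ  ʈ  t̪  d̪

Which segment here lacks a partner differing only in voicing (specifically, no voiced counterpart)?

/ʔ/

Bilabial: /p/ ~ /b/
Dental: /t̪/ ~ /d̪/
Retroflex: /ʈ/ ~ /ɖ/
Palatal: /c/ ~ /ɟ/
Velar: /k/ ~ /ɡ/
Glottal: only /ʔ/ (voiceless); no voiced partner.
So /ʔ/ is the unpaired segment.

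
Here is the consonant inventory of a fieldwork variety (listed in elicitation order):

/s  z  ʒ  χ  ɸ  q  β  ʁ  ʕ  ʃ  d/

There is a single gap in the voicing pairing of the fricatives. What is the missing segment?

/ħ/

Voiceless: /ɸ/ (bilabial), /s/ (alveolar), /ʃ/ (postalveolar), /χ/ (uvular).
Voiced: /β/ (bilabial), /z/ (alveolar), /ʒ/ (postalveolar), /ʁ/ (uvular), /ʕ/ (pharyngeal).
The pharyngeal row has no voiceless member, so the gap is the voiceless pharyngeal fricative /ħ/.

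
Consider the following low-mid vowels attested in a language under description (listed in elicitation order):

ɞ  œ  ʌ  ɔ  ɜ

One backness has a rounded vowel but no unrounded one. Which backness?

front: unrounded —, rounded /œ/.
central: unrounded /ɜ/, rounded /ɞ/.
back: unrounded /ʌ/, rounded /ɔ/.
Every backness has an unrounded member except front, where /ɛ/ would be expected.

front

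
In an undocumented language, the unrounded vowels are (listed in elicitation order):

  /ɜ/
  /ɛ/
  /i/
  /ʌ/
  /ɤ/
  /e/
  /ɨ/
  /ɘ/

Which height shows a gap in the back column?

high

height            front     central   back    
high              i         ɨ         —       
high-mid          e         ɘ         ɤ       
low-mid           ɛ         ɜ         ʌ       
Every height has a back member except high, where /ɯ/ would be expected.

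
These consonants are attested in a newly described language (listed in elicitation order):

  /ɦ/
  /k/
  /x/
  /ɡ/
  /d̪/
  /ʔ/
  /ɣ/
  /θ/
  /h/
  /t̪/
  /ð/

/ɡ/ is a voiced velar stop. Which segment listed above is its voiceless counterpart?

The voiceless counterpart is a voiceless velar stop — in this inventory, /k/.

/k/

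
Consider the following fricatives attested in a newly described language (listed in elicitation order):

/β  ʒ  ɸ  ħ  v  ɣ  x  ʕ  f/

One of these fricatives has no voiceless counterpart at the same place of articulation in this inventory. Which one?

Bilabial: /ɸ/ ~ /β/
Labiodental: /f/ ~ /v/
Velar: /x/ ~ /ɣ/
Pharyngeal: /ħ/ ~ /ʕ/
Postalveolar: only /ʒ/ (voiced); no voiceless partner.
So /ʒ/ is the unpaired segment.

/ʒ/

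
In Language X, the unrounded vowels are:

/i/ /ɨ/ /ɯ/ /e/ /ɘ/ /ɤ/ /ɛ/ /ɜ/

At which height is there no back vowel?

low-mid

height            front     central   back    
high              i         ɨ         ɯ       
high-mid          e         ɘ         ɤ       
low-mid           ɛ         ɜ         —       
Every height has a back member except low-mid, where /ʌ/ would be expected.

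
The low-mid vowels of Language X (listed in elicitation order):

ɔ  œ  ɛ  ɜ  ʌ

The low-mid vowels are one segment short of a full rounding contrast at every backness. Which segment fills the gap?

/ɞ/

front: unrounded /ɛ/, rounded /œ/.
central: unrounded /ɜ/, rounded —.
back: unrounded /ʌ/, rounded /ɔ/.
The central row has no rounded member, so the gap is the central rounded vowel /ɞ/.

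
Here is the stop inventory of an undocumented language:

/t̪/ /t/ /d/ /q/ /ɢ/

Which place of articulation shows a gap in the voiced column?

Voiceless: /t̪/ (dental), /t/ (alveolar), /q/ (uvular).
Voiced: /d/ (alveolar), /ɢ/ (uvular).
Every place of articulation has a voiced member except dental, where /d̪/ would be expected.

dental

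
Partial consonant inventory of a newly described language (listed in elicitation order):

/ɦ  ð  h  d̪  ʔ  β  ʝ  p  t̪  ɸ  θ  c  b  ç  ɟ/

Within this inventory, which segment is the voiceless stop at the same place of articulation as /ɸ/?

/ɸ/ is a voiceless bilabial fricative.
The voiceless stop at the same place is a voiceless bilabial stop — in this inventory, /p/.

/p/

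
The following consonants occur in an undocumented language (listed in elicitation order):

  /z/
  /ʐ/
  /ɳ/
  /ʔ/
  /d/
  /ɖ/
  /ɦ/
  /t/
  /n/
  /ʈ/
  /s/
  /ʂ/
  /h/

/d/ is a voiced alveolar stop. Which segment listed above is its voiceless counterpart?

The voiceless counterpart is a voiceless alveolar stop — in this inventory, /t/.

/t/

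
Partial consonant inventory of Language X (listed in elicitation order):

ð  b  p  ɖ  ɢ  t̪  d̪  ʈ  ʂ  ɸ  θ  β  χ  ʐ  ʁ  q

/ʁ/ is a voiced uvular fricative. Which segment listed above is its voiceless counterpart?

/χ/

The voiceless counterpart is a voiceless uvular fricative — in this inventory, /χ/.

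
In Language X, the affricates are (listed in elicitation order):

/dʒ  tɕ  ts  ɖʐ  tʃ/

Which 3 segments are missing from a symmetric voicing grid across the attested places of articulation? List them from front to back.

/dz/, /ʈʂ/, /dʑ/

alveolar: voiceless /ts/, voiced —.
postalveolar: voiceless /tʃ/, voiced /dʒ/.
retroflex: voiceless —, voiced /ɖʐ/.
alveolo-palatal: voiceless /tɕ/, voiced —.
Gaps, from front to back: alveolar lacks voiced (/dz/); retroflex lacks voiceless (/ʈʂ/); alveolo-palatal lacks voiced (/dʑ/).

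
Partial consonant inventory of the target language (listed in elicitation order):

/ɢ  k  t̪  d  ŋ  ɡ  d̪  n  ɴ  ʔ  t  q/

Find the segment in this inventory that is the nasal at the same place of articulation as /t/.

/n/

/t/ is a voiceless alveolar stop.
The nasal at the same place is an alveolar nasal — in this inventory, /n/.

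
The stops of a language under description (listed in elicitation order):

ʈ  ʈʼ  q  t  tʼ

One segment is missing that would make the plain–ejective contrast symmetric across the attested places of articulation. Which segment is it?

place of articulation  plain     ejective
alveolar          t         tʼ      
retroflex         ʈ         ʈʼ      
uvular            q         —       
The uvular row has no ejective member, so the gap is the ejective uvular stop /qʼ/.

/qʼ/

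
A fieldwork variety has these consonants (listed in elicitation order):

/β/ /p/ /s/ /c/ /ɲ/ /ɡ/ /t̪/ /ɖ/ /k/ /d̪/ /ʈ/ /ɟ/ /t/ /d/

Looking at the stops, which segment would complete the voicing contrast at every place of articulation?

/b/

bilabial: voiceless /p/, voiced —.
dental: voiceless /t̪/, voiced /d̪/.
alveolar: voiceless /t/, voiced /d/.
retroflex: voiceless /ʈ/, voiced /ɖ/.
palatal: voiceless /c/, voiced /ɟ/.
velar: voiceless /k/, voiced /ɡ/.
The bilabial row has no voiced member, so the gap is the voiced bilabial stop /b/.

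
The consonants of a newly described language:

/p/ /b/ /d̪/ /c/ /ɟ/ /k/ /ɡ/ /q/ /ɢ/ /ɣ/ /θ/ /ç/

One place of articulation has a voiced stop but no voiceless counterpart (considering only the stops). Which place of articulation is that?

place of articulation  voiceless  voiced  
bilabial          p         b       
dental            —         d̪      
palatal           c         ɟ       
velar             k         ɡ       
uvular            q         ɢ       
Every place of articulation has a voiceless member except dental, where /t̪/ would be expected.

dental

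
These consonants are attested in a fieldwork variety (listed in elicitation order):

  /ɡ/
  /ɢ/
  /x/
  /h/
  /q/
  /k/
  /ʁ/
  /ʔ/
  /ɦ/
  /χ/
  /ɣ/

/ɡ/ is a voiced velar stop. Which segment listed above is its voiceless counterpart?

/k/

The voiceless counterpart is a voiceless velar stop — in this inventory, /k/.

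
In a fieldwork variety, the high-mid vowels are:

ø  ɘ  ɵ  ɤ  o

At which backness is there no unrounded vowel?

Unrounded: /ɘ/ (central), /ɤ/ (back).
Rounded: /ø/ (front), /ɵ/ (central), /o/ (back).
Every backness has an unrounded member except front, where /e/ would be expected.

front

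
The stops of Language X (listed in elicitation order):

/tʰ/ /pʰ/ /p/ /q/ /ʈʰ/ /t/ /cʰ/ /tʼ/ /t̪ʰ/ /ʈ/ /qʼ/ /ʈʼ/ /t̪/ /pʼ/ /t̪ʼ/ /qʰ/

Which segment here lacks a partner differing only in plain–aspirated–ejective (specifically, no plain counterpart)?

Bilabial: /p/ ~ /pʰ/ ~ /pʼ/
Dental: /t̪/ ~ /t̪ʰ/ ~ /t̪ʼ/
Alveolar: /t/ ~ /tʰ/ ~ /tʼ/
Retroflex: /ʈ/ ~ /ʈʰ/ ~ /ʈʼ/
Uvular: /q/ ~ /qʰ/ ~ /qʼ/
Palatal: only /cʰ/ (aspirated); no plain partner.
So /cʰ/ is the unpaired segment.

/cʰ/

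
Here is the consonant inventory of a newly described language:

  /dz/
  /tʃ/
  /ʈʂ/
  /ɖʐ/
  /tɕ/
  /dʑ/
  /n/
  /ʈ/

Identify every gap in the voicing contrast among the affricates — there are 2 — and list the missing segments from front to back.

Voiceless: /tʃ/ (postalveolar), /ʈʂ/ (retroflex), /tɕ/ (alveolo-palatal).
Voiced: /dz/ (alveolar), /ɖʐ/ (retroflex), /dʑ/ (alveolo-palatal).
Gaps, from front to back: alveolar lacks voiceless (/ts/); postalveolar lacks voiced (/dʒ/).

/ts/, /dʒ/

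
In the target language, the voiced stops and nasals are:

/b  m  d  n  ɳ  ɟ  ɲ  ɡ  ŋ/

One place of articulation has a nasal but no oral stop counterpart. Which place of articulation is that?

retroflex

Oral stop: /b/ (bilabial), /d/ (alveolar), /ɟ/ (palatal), /ɡ/ (velar).
Nasal: /m/ (bilabial), /n/ (alveolar), /ɳ/ (retroflex), /ɲ/ (palatal), /ŋ/ (velar).
Every place of articulation has an oral stop member except retroflex, where /ɖ/ would be expected.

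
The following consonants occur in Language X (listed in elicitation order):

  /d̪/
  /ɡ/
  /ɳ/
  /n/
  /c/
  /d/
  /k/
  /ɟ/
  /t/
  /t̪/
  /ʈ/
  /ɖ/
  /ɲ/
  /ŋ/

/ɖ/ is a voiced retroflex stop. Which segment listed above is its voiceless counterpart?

The voiceless counterpart is a voiceless retroflex stop — in this inventory, /ʈ/.

/ʈ/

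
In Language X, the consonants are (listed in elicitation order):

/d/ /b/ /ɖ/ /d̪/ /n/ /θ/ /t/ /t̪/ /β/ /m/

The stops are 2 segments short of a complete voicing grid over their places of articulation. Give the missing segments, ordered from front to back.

Voiceless: /t̪/ (dental), /t/ (alveolar).
Voiced: /b/ (bilabial), /d̪/ (dental), /d/ (alveolar), /ɖ/ (retroflex).
Gaps, from front to back: bilabial lacks voiceless (/p/); retroflex lacks voiceless (/ʈ/).

/p/, /ʈ/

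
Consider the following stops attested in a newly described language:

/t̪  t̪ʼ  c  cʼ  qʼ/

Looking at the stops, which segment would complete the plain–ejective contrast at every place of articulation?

/q/

Plain: /t̪/ (dental), /c/ (palatal).
Ejective: /t̪ʼ/ (dental), /cʼ/ (palatal), /qʼ/ (uvular).
The uvular row has no plain member, so the gap is the plain uvular stop /q/.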